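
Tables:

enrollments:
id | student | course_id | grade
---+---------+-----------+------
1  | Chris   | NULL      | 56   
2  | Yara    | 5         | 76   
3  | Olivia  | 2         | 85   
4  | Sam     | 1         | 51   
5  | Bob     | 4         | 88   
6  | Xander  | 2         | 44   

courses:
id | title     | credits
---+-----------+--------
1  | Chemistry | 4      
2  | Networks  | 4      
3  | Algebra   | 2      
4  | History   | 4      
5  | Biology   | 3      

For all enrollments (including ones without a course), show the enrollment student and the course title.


LEFT JOIN keeps every row from enrollments (the left table); where course_id has no match in courses, the course columns become NULL. Walk through each enrollment:
  - enrollment 1 (Chris): course_id=NULL, no match -> kept with NULL
  - enrollment 2 (Yara): course_id=5 -> matches Biology
  - enrollment 3 (Olivia): course_id=2 -> matches Networks
  - enrollment 4 (Sam): course_id=1 -> matches Chemistry
  - enrollment 5 (Bob): course_id=4 -> matches History
  - enrollment 6 (Xander): course_id=2 -> matches Networks
All 6 rows appear; 1 has NULL course.

SQL:
SELECT a.student, b.title AS course
FROM enrollments a
LEFT JOIN courses b ON a.course_id = b.id

Result:
student | course   
--------+----------
Chris   | NULL     
Yara    | Biology  
Olivia  | Networks 
Sam     | Chemistry
Bob     | History  
Xander  | Networks 


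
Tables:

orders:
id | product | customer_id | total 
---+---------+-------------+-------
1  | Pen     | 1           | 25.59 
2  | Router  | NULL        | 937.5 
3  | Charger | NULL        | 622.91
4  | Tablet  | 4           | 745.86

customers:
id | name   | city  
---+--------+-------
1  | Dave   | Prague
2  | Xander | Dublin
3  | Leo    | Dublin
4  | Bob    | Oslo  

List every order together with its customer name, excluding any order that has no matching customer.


INNER JOIN keeps only orders rows whose customer_id matches an id in customers. Walk through each order:
  - order 1 (Pen): customer_id=1 -> matches Dave
  - order 2 (Router): customer_id=NULL, no match -> dropped
  - order 3 (Charger): customer_id=NULL, no match -> dropped
  - order 4 (Tablet): customer_id=4 -> matches Bob
So 2 of 4 rows are dropped.

SQL:
SELECT a.product, b.name AS customer
FROM orders a
INNER JOIN customers b ON a.customer_id = b.id

Result:
product | customer
--------+---------
Pen     | Dave    
Tablet  | Bob     


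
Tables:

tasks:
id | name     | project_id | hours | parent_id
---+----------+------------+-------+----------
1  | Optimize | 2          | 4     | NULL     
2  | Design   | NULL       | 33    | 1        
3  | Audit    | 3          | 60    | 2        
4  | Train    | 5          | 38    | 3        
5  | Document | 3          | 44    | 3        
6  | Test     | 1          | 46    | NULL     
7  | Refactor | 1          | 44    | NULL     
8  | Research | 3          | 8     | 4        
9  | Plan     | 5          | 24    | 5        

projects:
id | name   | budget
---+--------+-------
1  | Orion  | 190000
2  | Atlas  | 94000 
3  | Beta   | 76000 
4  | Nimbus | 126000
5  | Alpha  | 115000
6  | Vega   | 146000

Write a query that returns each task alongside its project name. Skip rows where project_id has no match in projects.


INNER JOIN keeps only tasks rows whose project_id matches an id in projects. Walk through each task:
  - task 1 (Optimize): project_id=2 -> matches Atlas
  - task 2 (Design): project_id=NULL, no match -> dropped
  - task 3 (Audit): project_id=3 -> matches Beta
  - task 4 (Train): project_id=5 -> matches Alpha
  - task 5 (Document): project_id=3 -> matches Beta
  - task 6 (Test): project_id=1 -> matches Orion
  - task 7 (Refactor): project_id=1 -> matches Orion
  - task 8 (Research): project_id=3 -> matches Beta
  - task 9 (Plan): project_id=5 -> matches Alpha
So 1 of 9 rows is dropped.

SQL:
SELECT a.name, b.name AS project
FROM tasks a
INNER JOIN projects b ON a.project_id = b.id

Result:
name     | project
---------+--------
Optimize | Atlas  
Audit    | Beta   
Train    | Alpha  
Document | Beta   
Test     | Orion  
Refactor | Orion  
Research | Beta   
Plan     | Alpha  


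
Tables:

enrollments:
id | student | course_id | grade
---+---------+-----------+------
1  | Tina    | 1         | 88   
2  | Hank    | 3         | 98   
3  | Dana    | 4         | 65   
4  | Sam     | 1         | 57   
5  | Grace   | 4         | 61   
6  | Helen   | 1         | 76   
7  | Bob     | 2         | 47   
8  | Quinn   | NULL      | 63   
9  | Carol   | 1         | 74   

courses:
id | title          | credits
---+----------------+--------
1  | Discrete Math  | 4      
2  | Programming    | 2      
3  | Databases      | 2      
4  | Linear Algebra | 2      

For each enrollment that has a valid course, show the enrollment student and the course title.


INNER JOIN keeps only enrollments rows whose course_id matches an id in courses. Walk through each enrollment:
  - enrollment 1 (Tina): course_id=1 -> matches Discrete Math
  - enrollment 2 (Hank): course_id=3 -> matches Databases
  - enrollment 3 (Dana): course_id=4 -> matches Linear Algebra
  - enrollment 4 (Sam): course_id=1 -> matches Discrete Math
  - enrollment 5 (Grace): course_id=4 -> matches Linear Algebra
  - enrollment 6 (Helen): course_id=1 -> matches Discrete Math
  - enrollment 7 (Bob): course_id=2 -> matches Programming
  - enrollment 8 (Quinn): course_id=NULL, no match -> dropped
  - enrollment 9 (Carol): course_id=1 -> matches Discrete Math
So 1 of 9 rows is dropped.

SQL:
SELECT a.student, b.title AS course
FROM enrollments a
INNER JOIN courses b ON a.course_id = b.id

Result:
student | course        
--------+---------------
Tina    | Discrete Math 
Hank    | Databases     
Dana    | Linear Algebra
Sam     | Discrete Math 
Grace   | Linear Algebra
Helen   | Discrete Math 
Bob     | Programming   
Carol   | Discrete Math 


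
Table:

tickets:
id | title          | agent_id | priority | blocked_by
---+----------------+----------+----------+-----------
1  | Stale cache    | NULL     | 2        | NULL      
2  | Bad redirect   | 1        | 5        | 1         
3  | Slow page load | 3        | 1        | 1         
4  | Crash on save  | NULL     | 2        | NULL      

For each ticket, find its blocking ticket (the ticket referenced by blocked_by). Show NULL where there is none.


This is a self-join: tickets is joined to a second copy of itself, matching each row's blocked_by to another row's id. Use LEFT JOIN so rows with blocked_by=NULL are kept.
  - ticket 1 (Stale cache): blocked_by=NULL -> NULL
  - ticket 2 (Bad redirect): blocked_by=1 -> Stale cache
  - ticket 3 (Slow page load): blocked_by=1 -> Stale cache
  - ticket 4 (Crash on save): blocked_by=NULL -> NULL

SQL:
SELECT a.title AS item, b.title AS blocked_by
FROM tickets a
LEFT JOIN tickets b ON a.blocked_by = b.id

Result:
item           | blocked_by 
---------------+------------
Stale cache    | NULL       
Bad redirect   | Stale cache
Slow page load | Stale cache
Crash on save  | NULL       


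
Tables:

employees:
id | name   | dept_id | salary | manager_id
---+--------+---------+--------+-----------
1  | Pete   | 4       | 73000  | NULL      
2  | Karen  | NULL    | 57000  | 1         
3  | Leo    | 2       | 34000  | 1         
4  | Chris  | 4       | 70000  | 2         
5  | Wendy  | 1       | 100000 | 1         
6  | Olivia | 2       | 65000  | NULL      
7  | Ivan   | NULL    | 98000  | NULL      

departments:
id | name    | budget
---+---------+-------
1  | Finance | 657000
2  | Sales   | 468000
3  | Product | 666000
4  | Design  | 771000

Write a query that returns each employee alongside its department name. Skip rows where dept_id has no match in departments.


INNER JOIN keeps only employees rows whose dept_id matches an id in departments. Walk through each employee:
  - employee 1 (Pete): dept_id=4 -> matches Design
  - employee 2 (Karen): dept_id=NULL, no match -> dropped
  - employee 3 (Leo): dept_id=2 -> matches Sales
  - employee 4 (Chris): dept_id=4 -> matches Design
  - employee 5 (Wendy): dept_id=1 -> matches Finance
  - employee 6 (Olivia): dept_id=2 -> matches Sales
  - employee 7 (Ivan): dept_id=NULL, no match -> dropped
So 2 of 7 rows are dropped.

SQL:
SELECT a.name, b.name AS department
FROM employees a
INNER JOIN departments b ON a.dept_id = b.id

Result:
name   | department
-------+-----------
Pete   | Design    
Leo    | Sales     
Chris  | Design    
Wendy  | Finance   
Olivia | Sales     


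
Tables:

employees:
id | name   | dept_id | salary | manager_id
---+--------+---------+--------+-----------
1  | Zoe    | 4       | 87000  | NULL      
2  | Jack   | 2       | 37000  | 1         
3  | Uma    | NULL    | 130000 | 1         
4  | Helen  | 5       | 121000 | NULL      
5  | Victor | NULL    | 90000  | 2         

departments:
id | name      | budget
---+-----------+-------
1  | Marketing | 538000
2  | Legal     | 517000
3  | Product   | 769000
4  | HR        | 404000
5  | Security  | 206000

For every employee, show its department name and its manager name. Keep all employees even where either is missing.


Two LEFT JOINs from the same base table employees: one to departments via dept_id, one to employees itself via manager_id. Both are LEFT so every employee is preserved.
Match against departments:
  - employee 1 (Zoe): dept_id=4 -> matches HR
  - employee 2 (Jack): dept_id=2 -> matches Legal
  - employee 3 (Uma): dept_id=NULL, no match -> kept with NULL
  - employee 4 (Helen): dept_id=5 -> matches Security
  - employee 5 (Victor): dept_id=NULL, no match -> kept with NULL
Match against employees (self):
  - employee 1 (Zoe): manager_id=NULL -> NULL
  - employee 2 (Jack): manager_id=1 -> Zoe
  - employee 3 (Uma): manager_id=1 -> Zoe
  - employee 4 (Helen): manager_id=NULL -> NULL
  - employee 5 (Victor): manager_id=2 -> Jack

SQL:
SELECT a.name, b.name AS department, c.name AS manager
FROM employees a
LEFT JOIN departments b ON a.dept_id = b.id
LEFT JOIN employees c ON a.manager_id = c.id

Result:
name   | department | manager
-------+------------+--------
Zoe    | HR         | NULL   
Jack   | Legal      | Zoe    
Uma    | NULL       | Zoe    
Helen  | Security   | NULL   
Victor | NULL       | Jack   


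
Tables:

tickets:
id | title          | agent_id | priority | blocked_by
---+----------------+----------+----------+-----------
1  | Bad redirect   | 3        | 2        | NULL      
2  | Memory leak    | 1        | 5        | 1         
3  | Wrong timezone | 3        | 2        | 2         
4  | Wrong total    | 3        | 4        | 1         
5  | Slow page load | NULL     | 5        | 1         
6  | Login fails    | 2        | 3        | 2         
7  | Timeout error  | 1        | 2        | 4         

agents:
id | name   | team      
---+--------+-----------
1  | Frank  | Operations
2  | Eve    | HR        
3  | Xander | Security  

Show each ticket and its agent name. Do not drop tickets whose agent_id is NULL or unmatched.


LEFT JOIN keeps every row from tickets (the left table); where agent_id has no match in agents, the agent columns become NULL. Walk through each ticket:
  - ticket 1 (Bad redirect): agent_id=3 -> matches Xander
  - ticket 2 (Memory leak): agent_id=1 -> matches Frank
  - ticket 3 (Wrong timezone): agent_id=3 -> matches Xander
  - ticket 4 (Wrong total): agent_id=3 -> matches Xander
  - ticket 5 (Slow page load): agent_id=NULL, no match -> kept with NULL
  - ticket 6 (Login fails): agent_id=2 -> matches Eve
  - ticket 7 (Timeout error): agent_id=1 -> matches Frank
All 7 rows appear; 1 has NULL agent.

SQL:
SELECT a.title, b.name AS agent
FROM tickets a
LEFT JOIN agents b ON a.agent_id = b.id

Result:
title          | agent 
---------------+-------
Bad redirect   | Xander
Memory leak    | Frank 
Wrong timezone | Xander
Wrong total    | Xander
Slow page load | NULL  
Login fails    | Eve   
Timeout error  | Frank 


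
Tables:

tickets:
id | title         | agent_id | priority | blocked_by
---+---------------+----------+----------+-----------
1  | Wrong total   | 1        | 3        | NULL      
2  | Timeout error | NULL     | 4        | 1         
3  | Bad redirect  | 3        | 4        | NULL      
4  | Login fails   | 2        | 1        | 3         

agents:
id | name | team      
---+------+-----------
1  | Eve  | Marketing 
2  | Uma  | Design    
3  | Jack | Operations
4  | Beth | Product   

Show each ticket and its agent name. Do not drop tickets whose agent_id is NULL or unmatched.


LEFT JOIN keeps every row from tickets (the left table); where agent_id has no match in agents, the agent columns become NULL. Walk through each ticket:
  - ticket 1 (Wrong total): agent_id=1 -> matches Eve
  - ticket 2 (Timeout error): agent_id=NULL, no match -> kept with NULL
  - ticket 3 (Bad redirect): agent_id=3 -> matches Jack
  - ticket 4 (Login fails): agent_id=2 -> matches Uma
All 4 rows appear; 1 has NULL agent.

SQL:
SELECT a.title, b.name AS agent
FROM tickets a
LEFT JOIN agents b ON a.agent_id = b.id

Result:
title         | agent
--------------+------
Wrong total   | Eve  
Timeout error | NULL 
Bad redirect  | Jack 
Login fails   | Uma  


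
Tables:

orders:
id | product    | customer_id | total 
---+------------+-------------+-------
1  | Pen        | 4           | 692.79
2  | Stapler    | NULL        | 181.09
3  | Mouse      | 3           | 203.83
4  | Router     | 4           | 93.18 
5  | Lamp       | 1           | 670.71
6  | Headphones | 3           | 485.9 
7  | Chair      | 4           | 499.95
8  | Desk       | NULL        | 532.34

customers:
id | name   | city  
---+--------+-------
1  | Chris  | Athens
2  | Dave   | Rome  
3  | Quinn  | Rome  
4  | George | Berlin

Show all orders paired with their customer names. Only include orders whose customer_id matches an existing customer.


INNER JOIN keeps only orders rows whose customer_id matches an id in customers. Walk through each order:
  - order 1 (Pen): customer_id=4 -> matches George
  - order 2 (Stapler): customer_id=NULL, no match -> dropped
  - order 3 (Mouse): customer_id=3 -> matches Quinn
  - order 4 (Router): customer_id=4 -> matches George
  - order 5 (Lamp): customer_id=1 -> matches Chris
  - order 6 (Headphones): customer_id=3 -> matches Quinn
  - order 7 (Chair): customer_id=4 -> matches George
  - order 8 (Desk): customer_id=NULL, no match -> dropped
So 2 of 8 rows are dropped.

SQL:
SELECT a.product, b.name AS customer
FROM orders a
INNER JOIN customers b ON a.customer_id = b.id

Result:
product    | customer
-----------+---------
Pen        | George  
Mouse      | Quinn   
Router     | George  
Lamp       | Chris   
Headphones | Quinn   
Chair      | George  


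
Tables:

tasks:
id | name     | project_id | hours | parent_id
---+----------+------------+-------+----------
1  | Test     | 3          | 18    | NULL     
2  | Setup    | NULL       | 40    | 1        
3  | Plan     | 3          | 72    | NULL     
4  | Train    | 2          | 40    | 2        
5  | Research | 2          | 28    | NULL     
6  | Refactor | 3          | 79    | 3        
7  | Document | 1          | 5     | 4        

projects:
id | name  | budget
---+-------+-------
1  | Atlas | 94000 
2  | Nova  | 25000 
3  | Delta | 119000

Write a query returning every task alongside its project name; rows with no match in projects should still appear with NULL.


LEFT JOIN keeps every row from tasks (the left table); where project_id has no match in projects, the project columns become NULL. Walk through each task:
  - task 1 (Test): project_id=3 -> matches Delta
  - task 2 (Setup): project_id=NULL, no match -> kept with NULL
  - task 3 (Plan): project_id=3 -> matches Delta
  - task 4 (Train): project_id=2 -> matches Nova
  - task 5 (Research): project_id=2 -> matches Nova
  - task 6 (Refactor): project_id=3 -> matches Delta
  - task 7 (Document): project_id=1 -> matches Atlas
All 7 rows appear; 1 has NULL project.

SQL:
SELECT a.name, b.name AS project
FROM tasks a
LEFT JOIN projects b ON a.project_id = b.id

Result:
name     | project
---------+--------
Test     | Delta  
Setup    | NULL   
Plan     | Delta  
Train    | Nova   
Research | Nova   
Refactor | Delta  
Document | Atlas  


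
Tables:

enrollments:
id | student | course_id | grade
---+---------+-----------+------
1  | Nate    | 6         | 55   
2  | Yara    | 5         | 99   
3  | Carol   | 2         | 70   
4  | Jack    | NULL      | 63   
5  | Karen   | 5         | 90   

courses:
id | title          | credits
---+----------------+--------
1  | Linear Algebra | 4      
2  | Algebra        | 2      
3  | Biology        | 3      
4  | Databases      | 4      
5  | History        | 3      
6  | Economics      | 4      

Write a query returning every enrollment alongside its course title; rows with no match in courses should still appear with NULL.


LEFT JOIN keeps every row from enrollments (the left table); where course_id has no match in courses, the course columns become NULL. Walk through each enrollment:
  - enrollment 1 (Nate): course_id=6 -> matches Economics
  - enrollment 2 (Yara): course_id=5 -> matches History
  - enrollment 3 (Carol): course_id=2 -> matches Algebra
  - enrollment 4 (Jack): course_id=NULL, no match -> kept with NULL
  - enrollment 5 (Karen): course_id=5 -> matches History
All 5 rows appear; 1 has NULL course.

SQL:
SELECT a.student, b.title AS course
FROM enrollments a
LEFT JOIN courses b ON a.course_id = b.id

Result:
student | course   
--------+----------
Nate    | Economics
Yara    | History  
Carol   | Algebra  
Jack    | NULL     
Karen   | History  


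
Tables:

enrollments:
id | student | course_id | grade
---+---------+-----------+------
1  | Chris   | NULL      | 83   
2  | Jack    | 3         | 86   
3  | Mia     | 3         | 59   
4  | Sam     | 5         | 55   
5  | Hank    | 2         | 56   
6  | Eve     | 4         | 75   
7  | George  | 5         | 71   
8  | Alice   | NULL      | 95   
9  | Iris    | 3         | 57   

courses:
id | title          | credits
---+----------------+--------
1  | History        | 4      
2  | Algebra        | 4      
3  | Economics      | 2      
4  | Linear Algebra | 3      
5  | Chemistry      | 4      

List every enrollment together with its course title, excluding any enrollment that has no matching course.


INNER JOIN keeps only enrollments rows whose course_id matches an id in courses. Walk through each enrollment:
  - enrollment 1 (Chris): course_id=NULL, no match -> dropped
  - enrollment 2 (Jack): course_id=3 -> matches Economics
  - enrollment 3 (Mia): course_id=3 -> matches Economics
  - enrollment 4 (Sam): course_id=5 -> matches Chemistry
  - enrollment 5 (Hank): course_id=2 -> matches Algebra
  - enrollment 6 (Eve): course_id=4 -> matches Linear Algebra
  - enrollment 7 (George): course_id=5 -> matches Chemistry
  - enrollment 8 (Alice): course_id=NULL, no match -> dropped
  - enrollment 9 (Iris): course_id=3 -> matches Economics
So 2 of 9 rows are dropped.

SQL:
SELECT a.student, b.title AS course
FROM enrollments a
INNER JOIN courses b ON a.course_id = b.id

Result:
student | course        
--------+---------------
Jack    | Economics     
Mia     | Economics     
Sam     | Chemistry     
Hank    | Algebra       
Eve     | Linear Algebra
George  | Chemistry     
Iris    | Economics     


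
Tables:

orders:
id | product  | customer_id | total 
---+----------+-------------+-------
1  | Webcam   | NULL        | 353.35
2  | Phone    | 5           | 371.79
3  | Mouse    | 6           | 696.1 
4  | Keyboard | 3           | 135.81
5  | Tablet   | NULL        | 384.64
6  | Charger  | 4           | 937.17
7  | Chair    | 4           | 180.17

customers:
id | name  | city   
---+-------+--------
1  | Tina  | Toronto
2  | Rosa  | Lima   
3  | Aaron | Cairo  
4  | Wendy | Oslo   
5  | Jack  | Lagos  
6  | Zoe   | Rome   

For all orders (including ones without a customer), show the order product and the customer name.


LEFT JOIN keeps every row from orders (the left table); where customer_id has no match in customers, the customer columns become NULL. Walk through each order:
  - order 1 (Webcam): customer_id=NULL, no match -> kept with NULL
  - order 2 (Phone): customer_id=5 -> matches Jack
  - order 3 (Mouse): customer_id=6 -> matches Zoe
  - order 4 (Keyboard): customer_id=3 -> matches Aaron
  - order 5 (Tablet): customer_id=NULL, no match -> kept with NULL
  - order 6 (Charger): customer_id=4 -> matches Wendy
  - order 7 (Chair): customer_id=4 -> matches Wendy
All 7 rows appear; 2 have NULL customer.

SQL:
SELECT a.product, b.name AS customer
FROM orders a
LEFT JOIN customers b ON a.customer_id = b.id

Result:
product  | customer
---------+---------
Webcam   | NULL    
Phone    | Jack    
Mouse    | Zoe     
Keyboard | Aaron   
Tablet   | NULL    
Charger  | Wendy   
Chair    | Wendy   


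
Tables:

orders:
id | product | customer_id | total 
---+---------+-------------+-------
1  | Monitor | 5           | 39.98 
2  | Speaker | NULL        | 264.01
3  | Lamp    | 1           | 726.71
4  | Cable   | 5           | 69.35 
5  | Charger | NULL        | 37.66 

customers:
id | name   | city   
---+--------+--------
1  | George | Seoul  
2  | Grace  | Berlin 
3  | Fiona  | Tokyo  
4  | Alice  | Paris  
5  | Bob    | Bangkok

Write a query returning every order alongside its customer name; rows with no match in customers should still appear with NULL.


LEFT JOIN keeps every row from orders (the left table); where customer_id has no match in customers, the customer columns become NULL. Walk through each order:
  - order 1 (Monitor): customer_id=5 -> matches Bob
  - order 2 (Speaker): customer_id=NULL, no match -> kept with NULL
  - order 3 (Lamp): customer_id=1 -> matches George
  - order 4 (Cable): customer_id=5 -> matches Bob
  - order 5 (Charger): customer_id=NULL, no match -> kept with NULL
All 5 rows appear; 2 have NULL customer.

SQL:
SELECT a.product, b.name AS customer
FROM orders a
LEFT JOIN customers b ON a.customer_id = b.id

Result:
product | customer
--------+---------
Monitor | Bob     
Speaker | NULL    
Lamp    | George  
Cable   | Bob     
Charger | NULL    


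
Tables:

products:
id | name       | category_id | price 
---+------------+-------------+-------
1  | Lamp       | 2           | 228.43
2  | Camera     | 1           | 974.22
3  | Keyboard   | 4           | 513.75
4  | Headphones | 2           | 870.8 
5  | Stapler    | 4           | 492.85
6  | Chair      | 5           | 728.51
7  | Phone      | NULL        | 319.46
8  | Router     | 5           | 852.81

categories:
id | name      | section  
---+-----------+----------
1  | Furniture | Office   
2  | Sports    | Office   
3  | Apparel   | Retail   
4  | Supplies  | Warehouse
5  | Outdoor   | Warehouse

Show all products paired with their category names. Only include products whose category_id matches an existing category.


INNER JOIN keeps only products rows whose category_id matches an id in categories. Walk through each product:
  - product 1 (Lamp): category_id=2 -> matches Sports
  - product 2 (Camera): category_id=1 -> matches Furniture
  - product 3 (Keyboard): category_id=4 -> matches Supplies
  - product 4 (Headphones): category_id=2 -> matches Sports
  - product 5 (Stapler): category_id=4 -> matches Supplies
  - product 6 (Chair): category_id=5 -> matches Outdoor
  - product 7 (Phone): category_id=NULL, no match -> dropped
  - product 8 (Router): category_id=5 -> matches Outdoor
So 1 of 8 rows is dropped.

SQL:
SELECT a.name, b.name AS category
FROM products a
INNER JOIN categories b ON a.category_id = b.id

Result:
name       | category 
-----------+----------
Lamp       | Sports   
Camera     | Furniture
Keyboard   | Supplies 
Headphones | Sports   
Stapler    | Supplies 
Chair      | Outdoor  
Router     | Outdoor  


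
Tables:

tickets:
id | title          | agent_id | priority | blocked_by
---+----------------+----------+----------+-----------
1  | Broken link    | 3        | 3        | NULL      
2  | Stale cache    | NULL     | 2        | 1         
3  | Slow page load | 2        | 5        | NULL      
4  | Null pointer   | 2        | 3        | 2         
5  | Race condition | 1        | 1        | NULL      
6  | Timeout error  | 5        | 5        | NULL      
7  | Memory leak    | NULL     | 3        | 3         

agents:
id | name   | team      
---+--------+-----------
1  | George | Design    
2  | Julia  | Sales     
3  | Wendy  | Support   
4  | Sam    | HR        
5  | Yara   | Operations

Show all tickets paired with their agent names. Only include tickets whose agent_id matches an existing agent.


INNER JOIN keeps only tickets rows whose agent_id matches an id in agents. Walk through each ticket:
  - ticket 1 (Broken link): agent_id=3 -> matches Wendy
  - ticket 2 (Stale cache): agent_id=NULL, no match -> dropped
  - ticket 3 (Slow page load): agent_id=2 -> matches Julia
  - ticket 4 (Null pointer): agent_id=2 -> matches Julia
  - ticket 5 (Race condition): agent_id=1 -> matches George
  - ticket 6 (Timeout error): agent_id=5 -> matches Yara
  - ticket 7 (Memory leak): agent_id=NULL, no match -> dropped
So 2 of 7 rows are dropped.

SQL:
SELECT a.title, b.name AS agent
FROM tickets a
INNER JOIN agents b ON a.agent_id = b.id

Result:
title          | agent 
---------------+-------
Broken link    | Wendy 
Slow page load | Julia 
Null pointer   | Julia 
Race condition | George
Timeout error  | Yara  


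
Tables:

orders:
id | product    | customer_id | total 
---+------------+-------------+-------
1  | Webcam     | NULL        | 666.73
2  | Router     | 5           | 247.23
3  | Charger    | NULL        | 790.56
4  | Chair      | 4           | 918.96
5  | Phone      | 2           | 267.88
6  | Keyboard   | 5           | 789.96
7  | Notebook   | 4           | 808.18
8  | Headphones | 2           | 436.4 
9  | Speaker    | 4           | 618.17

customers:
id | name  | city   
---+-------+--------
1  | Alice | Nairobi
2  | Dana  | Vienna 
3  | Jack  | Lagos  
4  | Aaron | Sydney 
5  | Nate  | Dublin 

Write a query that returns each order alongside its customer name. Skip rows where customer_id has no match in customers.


INNER JOIN keeps only orders rows whose customer_id matches an id in customers. Walk through each order:
  - order 1 (Webcam): customer_id=NULL, no match -> dropped
  - order 2 (Router): customer_id=5 -> matches Nate
  - order 3 (Charger): customer_id=NULL, no match -> dropped
  - order 4 (Chair): customer_id=4 -> matches Aaron
  - order 5 (Phone): customer_id=2 -> matches Dana
  - order 6 (Keyboard): customer_id=5 -> matches Nate
  - order 7 (Notebook): customer_id=4 -> matches Aaron
  - order 8 (Headphones): customer_id=2 -> matches Dana
  - order 9 (Speaker): customer_id=4 -> matches Aaron
So 2 of 9 rows are dropped.

SQL:
SELECT a.product, b.name AS customer
FROM orders a
INNER JOIN customers b ON a.customer_id = b.id

Result:
product    | customer
-----------+---------
Router     | Nate    
Chair      | Aaron   
Phone      | Dana    
Keyboard   | Nate    
Notebook   | Aaron   
Headphones | Dana    
Speaker    | Aaron   


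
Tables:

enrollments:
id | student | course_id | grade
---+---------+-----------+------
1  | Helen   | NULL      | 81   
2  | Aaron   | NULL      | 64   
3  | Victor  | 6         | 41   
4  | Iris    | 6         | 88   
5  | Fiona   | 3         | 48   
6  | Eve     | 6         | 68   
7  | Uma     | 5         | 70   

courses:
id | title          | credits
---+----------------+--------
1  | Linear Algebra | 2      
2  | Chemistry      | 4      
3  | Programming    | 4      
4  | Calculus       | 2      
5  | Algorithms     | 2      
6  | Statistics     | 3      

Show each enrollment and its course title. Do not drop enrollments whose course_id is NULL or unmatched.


LEFT JOIN keeps every row from enrollments (the left table); where course_id has no match in courses, the course columns become NULL. Walk through each enrollment:
  - enrollment 1 (Helen): course_id=NULL, no match -> kept with NULL
  - enrollment 2 (Aaron): course_id=NULL, no match -> kept with NULL
  - enrollment 3 (Victor): course_id=6 -> matches Statistics
  - enrollment 4 (Iris): course_id=6 -> matches Statistics
  - enrollment 5 (Fiona): course_id=3 -> matches Programming
  - enrollment 6 (Eve): course_id=6 -> matches Statistics
  - enrollment 7 (Uma): course_id=5 -> matches Algorithms
All 7 rows appear; 2 have NULL course.

SQL:
SELECT a.student, b.title AS course
FROM enrollments a
LEFT JOIN courses b ON a.course_id = b.id

Result:
student | course     
--------+------------
Helen   | NULL       
Aaron   | NULL       
Victor  | Statistics 
Iris    | Statistics 
Fiona   | Programming
Eve     | Statistics 
Uma     | Algorithms 


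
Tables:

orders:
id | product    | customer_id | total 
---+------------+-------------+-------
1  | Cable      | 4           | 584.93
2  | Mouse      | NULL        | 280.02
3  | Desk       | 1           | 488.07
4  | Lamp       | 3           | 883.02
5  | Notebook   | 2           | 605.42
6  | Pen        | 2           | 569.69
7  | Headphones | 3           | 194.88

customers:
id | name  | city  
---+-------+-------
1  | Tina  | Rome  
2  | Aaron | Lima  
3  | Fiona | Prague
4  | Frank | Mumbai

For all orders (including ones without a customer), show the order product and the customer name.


LEFT JOIN keeps every row from orders (the left table); where customer_id has no match in customers, the customer columns become NULL. Walk through each order:
  - order 1 (Cable): customer_id=4 -> matches Frank
  - order 2 (Mouse): customer_id=NULL, no match -> kept with NULL
  - order 3 (Desk): customer_id=1 -> matches Tina
  - order 4 (Lamp): customer_id=3 -> matches Fiona
  - order 5 (Notebook): customer_id=2 -> matches Aaron
  - order 6 (Pen): customer_id=2 -> matches Aaron
  - order 7 (Headphones): customer_id=3 -> matches Fiona
All 7 rows appear; 1 has NULL customer.

SQL:
SELECT a.product, b.name AS customer
FROM orders a
LEFT JOIN customers b ON a.customer_id = b.id

Result:
product    | customer
-----------+---------
Cable      | Frank   
Mouse      | NULL    
Desk       | Tina    
Lamp       | Fiona   
Notebook   | Aaron   
Pen        | Aaron   
Headphones | Fiona   


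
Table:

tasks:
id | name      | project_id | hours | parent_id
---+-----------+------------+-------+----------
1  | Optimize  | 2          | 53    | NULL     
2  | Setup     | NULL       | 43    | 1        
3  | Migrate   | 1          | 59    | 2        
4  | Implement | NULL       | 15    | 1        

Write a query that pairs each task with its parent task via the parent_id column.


This is a self-join: tasks is joined to a second copy of itself, matching each row's parent_id to another row's id. Use LEFT JOIN so rows with parent_id=NULL are kept.
  - task 1 (Optimize): parent_id=NULL -> NULL
  - task 2 (Setup): parent_id=1 -> Optimize
  - task 3 (Migrate): parent_id=2 -> Setup
  - task 4 (Implement): parent_id=1 -> Optimize

SQL:
SELECT a.name AS item, b.name AS parent
FROM tasks a
LEFT JOIN tasks b ON a.parent_id = b.id

Result:
item      | parent  
----------+---------
Optimize  | NULL    
Setup     | Optimize
Migrate   | Setup   
Implement | Optimize


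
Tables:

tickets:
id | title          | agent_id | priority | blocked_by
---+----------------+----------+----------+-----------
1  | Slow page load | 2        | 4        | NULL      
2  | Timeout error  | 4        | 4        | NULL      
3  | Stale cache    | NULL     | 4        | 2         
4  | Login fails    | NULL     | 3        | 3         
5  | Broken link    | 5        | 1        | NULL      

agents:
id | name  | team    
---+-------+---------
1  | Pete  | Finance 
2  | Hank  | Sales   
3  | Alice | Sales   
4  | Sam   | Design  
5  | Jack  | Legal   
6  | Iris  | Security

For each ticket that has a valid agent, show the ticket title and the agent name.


INNER JOIN keeps only tickets rows whose agent_id matches an id in agents. Walk through each ticket:
  - ticket 1 (Slow page load): agent_id=2 -> matches Hank
  - ticket 2 (Timeout error): agent_id=4 -> matches Sam
  - ticket 3 (Stale cache): agent_id=NULL, no match -> dropped
  - ticket 4 (Login fails): agent_id=NULL, no match -> dropped
  - ticket 5 (Broken link): agent_id=5 -> matches Jack
So 2 of 5 rows are dropped.

SQL:
SELECT a.title, b.name AS agent
FROM tickets a
INNER JOIN agents b ON a.agent_id = b.id

Result:
title          | agent
---------------+------
Slow page load | Hank 
Timeout error  | Sam  
Broken link    | Jack 


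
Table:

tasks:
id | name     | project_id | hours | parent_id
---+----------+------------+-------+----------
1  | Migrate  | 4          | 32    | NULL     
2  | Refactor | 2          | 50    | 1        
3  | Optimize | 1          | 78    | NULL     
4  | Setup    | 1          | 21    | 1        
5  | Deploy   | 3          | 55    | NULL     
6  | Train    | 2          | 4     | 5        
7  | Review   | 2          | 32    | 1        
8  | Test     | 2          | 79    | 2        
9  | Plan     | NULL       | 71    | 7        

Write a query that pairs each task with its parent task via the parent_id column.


This is a self-join: tasks is joined to a second copy of itself, matching each row's parent_id to another row's id. Use LEFT JOIN so rows with parent_id=NULL are kept.
  - task 1 (Migrate): parent_id=NULL -> NULL
  - task 2 (Refactor): parent_id=1 -> Migrate
  - task 3 (Optimize): parent_id=NULL -> NULL
  - task 4 (Setup): parent_id=1 -> Migrate
  - task 5 (Deploy): parent_id=NULL -> NULL
  - task 6 (Train): parent_id=5 -> Deploy
  - task 7 (Review): parent_id=1 -> Migrate
  - task 8 (Test): parent_id=2 -> Refactor
  - task 9 (Plan): parent_id=7 -> Review

SQL:
SELECT a.name AS item, b.name AS parent
FROM tasks a
LEFT JOIN tasks b ON a.parent_id = b.id

Result:
item     | parent  
---------+---------
Migrate  | NULL    
Refactor | Migrate 
Optimize | NULL    
Setup    | Migrate 
Deploy   | NULL    
Train    | Deploy  
Review   | Migrate 
Test     | Refactor
Plan     | Review  


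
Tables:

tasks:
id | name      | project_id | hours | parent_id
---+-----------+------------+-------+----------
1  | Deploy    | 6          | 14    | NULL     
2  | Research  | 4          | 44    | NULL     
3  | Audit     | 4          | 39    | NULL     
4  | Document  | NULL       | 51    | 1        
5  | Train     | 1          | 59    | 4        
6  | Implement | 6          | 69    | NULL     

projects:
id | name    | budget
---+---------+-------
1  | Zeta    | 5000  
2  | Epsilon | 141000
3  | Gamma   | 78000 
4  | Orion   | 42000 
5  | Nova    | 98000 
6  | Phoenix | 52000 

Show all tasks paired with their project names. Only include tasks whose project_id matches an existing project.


INNER JOIN keeps only tasks rows whose project_id matches an id in projects. Walk through each task:
  - task 1 (Deploy): project_id=6 -> matches Phoenix
  - task 2 (Research): project_id=4 -> matches Orion
  - task 3 (Audit): project_id=4 -> matches Orion
  - task 4 (Document): project_id=NULL, no match -> dropped
  - task 5 (Train): project_id=1 -> matches Zeta
  - task 6 (Implement): project_id=6 -> matches Phoenix
So 1 of 6 rows is dropped.

SQL:
SELECT a.name, b.name AS project
FROM tasks a
INNER JOIN projects b ON a.project_id = b.id

Result:
name      | project
----------+--------
Deploy    | Phoenix
Research  | Orion  
Audit     | Orion  
Train     | Zeta   
Implement | Phoenix


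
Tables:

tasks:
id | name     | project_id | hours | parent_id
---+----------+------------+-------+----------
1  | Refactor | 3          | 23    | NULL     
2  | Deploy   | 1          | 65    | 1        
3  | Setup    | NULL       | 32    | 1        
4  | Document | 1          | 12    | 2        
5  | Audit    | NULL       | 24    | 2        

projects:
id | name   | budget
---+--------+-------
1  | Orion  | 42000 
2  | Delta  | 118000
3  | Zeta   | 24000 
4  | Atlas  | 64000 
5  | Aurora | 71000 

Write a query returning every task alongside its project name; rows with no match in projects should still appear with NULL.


LEFT JOIN keeps every row from tasks (the left table); where project_id has no match in projects, the project columns become NULL. Walk through each task:
  - task 1 (Refactor): project_id=3 -> matches Zeta
  - task 2 (Deploy): project_id=1 -> matches Orion
  - task 3 (Setup): project_id=NULL, no match -> kept with NULL
  - task 4 (Document): project_id=1 -> matches Orion
  - task 5 (Audit): project_id=NULL, no match -> kept with NULL
All 5 rows appear; 2 have NULL project.

SQL:
SELECT a.name, b.name AS project
FROM tasks a
LEFT JOIN projects b ON a.project_id = b.id

Result:
name     | project
---------+--------
Refactor | Zeta   
Deploy   | Orion  
Setup    | NULL   
Document | Orion  
Audit    | NULL   


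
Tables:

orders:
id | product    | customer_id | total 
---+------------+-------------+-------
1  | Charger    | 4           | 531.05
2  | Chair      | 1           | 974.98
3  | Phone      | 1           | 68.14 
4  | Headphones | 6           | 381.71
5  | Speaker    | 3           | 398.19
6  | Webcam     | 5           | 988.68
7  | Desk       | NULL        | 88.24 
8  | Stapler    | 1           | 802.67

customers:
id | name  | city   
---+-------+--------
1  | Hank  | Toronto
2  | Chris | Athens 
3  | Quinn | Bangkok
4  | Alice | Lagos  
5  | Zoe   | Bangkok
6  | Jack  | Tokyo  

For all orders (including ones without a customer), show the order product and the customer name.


LEFT JOIN keeps every row from orders (the left table); where customer_id has no match in customers, the customer columns become NULL. Walk through each order:
  - order 1 (Charger): customer_id=4 -> matches Alice
  - order 2 (Chair): customer_id=1 -> matches Hank
  - order 3 (Phone): customer_id=1 -> matches Hank
  - order 4 (Headphones): customer_id=6 -> matches Jack
  - order 5 (Speaker): customer_id=3 -> matches Quinn
  - order 6 (Webcam): customer_id=5 -> matches Zoe
  - order 7 (Desk): customer_id=NULL, no match -> kept with NULL
  - order 8 (Stapler): customer_id=1 -> matches Hank
All 8 rows appear; 1 has NULL customer.

SQL:
SELECT a.product, b.name AS customer
FROM orders a
LEFT JOIN customers b ON a.customer_id = b.id

Result:
product    | customer
-----------+---------
Charger    | Alice   
Chair      | Hank    
Phone      | Hank    
Headphones | Jack    
Speaker    | Quinn   
Webcam     | Zoe     
Desk       | NULL    
Stapler    | Hank    


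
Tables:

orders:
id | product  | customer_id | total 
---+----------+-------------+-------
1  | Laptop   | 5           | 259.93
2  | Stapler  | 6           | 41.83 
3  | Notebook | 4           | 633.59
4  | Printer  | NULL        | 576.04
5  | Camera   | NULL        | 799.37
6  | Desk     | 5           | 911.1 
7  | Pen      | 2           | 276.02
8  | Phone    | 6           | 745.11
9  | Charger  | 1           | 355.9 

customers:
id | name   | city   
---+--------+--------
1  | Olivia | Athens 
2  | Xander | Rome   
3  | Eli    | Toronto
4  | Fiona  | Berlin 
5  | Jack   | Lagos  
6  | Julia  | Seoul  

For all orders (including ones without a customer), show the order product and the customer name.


LEFT JOIN keeps every row from orders (the left table); where customer_id has no match in customers, the customer columns become NULL. Walk through each order:
  - order 1 (Laptop): customer_id=5 -> matches Jack
  - order 2 (Stapler): customer_id=6 -> matches Julia
  - order 3 (Notebook): customer_id=4 -> matches Fiona
  - order 4 (Printer): customer_id=NULL, no match -> kept with NULL
  - order 5 (Camera): customer_id=NULL, no match -> kept with NULL
  - order 6 (Desk): customer_id=5 -> matches Jack
  - order 7 (Pen): customer_id=2 -> matches Xander
  - order 8 (Phone): customer_id=6 -> matches Julia
  - order 9 (Charger): customer_id=1 -> matches Olivia
All 9 rows appear; 2 have NULL customer.

SQL:
SELECT a.product, b.name AS customer
FROM orders a
LEFT JOIN customers b ON a.customer_id = b.id

Result:
product  | customer
---------+---------
Laptop   | Jack    
Stapler  | Julia   
Notebook | Fiona   
Printer  | NULL    
Camera   | NULL    
Desk     | Jack    
Pen      | Xander  
Phone    | Julia   
Charger  | Olivia  


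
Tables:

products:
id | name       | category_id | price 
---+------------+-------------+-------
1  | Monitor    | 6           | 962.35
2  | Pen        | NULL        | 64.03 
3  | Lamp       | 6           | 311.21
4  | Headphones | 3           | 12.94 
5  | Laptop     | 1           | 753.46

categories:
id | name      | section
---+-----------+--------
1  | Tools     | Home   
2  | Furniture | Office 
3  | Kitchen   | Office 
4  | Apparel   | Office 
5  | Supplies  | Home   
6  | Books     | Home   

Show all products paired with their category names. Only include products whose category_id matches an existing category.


INNER JOIN keeps only products rows whose category_id matches an id in categories. Walk through each product:
  - product 1 (Monitor): category_id=6 -> matches Books
  - product 2 (Pen): category_id=NULL, no match -> dropped
  - product 3 (Lamp): category_id=6 -> matches Books
  - product 4 (Headphones): category_id=3 -> matches Kitchen
  - product 5 (Laptop): category_id=1 -> matches Tools
So 1 of 5 rows is dropped.

SQL:
SELECT a.name, b.name AS category
FROM products a
INNER JOIN categories b ON a.category_id = b.id

Result:
name       | category
-----------+---------
Monitor    | Books   
Lamp       | Books   
Headphones | Kitchen 
Laptop     | Tools   
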